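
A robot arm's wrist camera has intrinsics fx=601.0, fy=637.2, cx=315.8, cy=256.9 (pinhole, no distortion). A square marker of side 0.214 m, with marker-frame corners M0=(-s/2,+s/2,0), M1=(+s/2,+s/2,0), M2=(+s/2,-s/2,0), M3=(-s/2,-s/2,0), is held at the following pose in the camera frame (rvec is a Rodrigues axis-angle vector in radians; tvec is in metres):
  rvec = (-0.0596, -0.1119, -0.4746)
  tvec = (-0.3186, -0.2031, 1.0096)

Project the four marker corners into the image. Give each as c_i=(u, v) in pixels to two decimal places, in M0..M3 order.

c0=(95.54, 218.61) c1=(212.64, 159.05) c2=(155.77, 41.68) c3=(37.98, 97.79)

Intrinsics K: fx=601.0, fy=637.2, cx=315.8, cy=256.9
Marker side s = 0.214 m; corners in marker frame (Z=0):
  M0 = (-0.1070, +0.1070, 0)
  M1 = (+0.1070, +0.1070, 0)
  M2 = (+0.1070, -0.1070, 0)
  M3 = (-0.1070, -0.1070, 0)
rvec = (-0.0596, -0.1119, -0.4746), |rvec| = θ = 0.49124 rad = 28.146°
Rodrigues: sinθ=0.47172, 1−cosθ=0.11825; R = I + sinθ·[k]× + (1−cosθ)·[k]×²:
    [+0.88349 +0.45901 -0.09359]
    [-0.45247 +0.88788 +0.08326]
    [+0.12131 -0.03121 +0.99212]
t = (-0.3186, -0.2031, 1.0096) m
M0: Pc = R·M0+t = (-0.36402, -0.05968, +0.99328); u = 601.0·(-0.36402)/0.99328 + 315.8 = 95.5443, v = 637.2·(-0.05968)/0.99328 + 256.9 = 218.6134
M1: Pc = R·M1+t = (-0.17495, -0.15651, +1.01924); u = 601.0·(-0.17495)/1.01924 + 315.8 = 212.6383, v = 637.2·(-0.15651)/1.01924 + 256.9 = 159.0539
M2: Pc = R·M2+t = (-0.27318, -0.34652, +1.02592); u = 601.0·(-0.27318)/1.02592 + 315.8 = 155.7664, v = 637.2·(-0.34652)/1.02592 + 256.9 = 41.6772
M3: Pc = R·M3+t = (-0.46225, -0.24969, +0.99996); u = 601.0·(-0.46225)/0.99996 + 315.8 = 37.9779, v = 637.2·(-0.24969)/0.99996 + 256.9 = 97.7916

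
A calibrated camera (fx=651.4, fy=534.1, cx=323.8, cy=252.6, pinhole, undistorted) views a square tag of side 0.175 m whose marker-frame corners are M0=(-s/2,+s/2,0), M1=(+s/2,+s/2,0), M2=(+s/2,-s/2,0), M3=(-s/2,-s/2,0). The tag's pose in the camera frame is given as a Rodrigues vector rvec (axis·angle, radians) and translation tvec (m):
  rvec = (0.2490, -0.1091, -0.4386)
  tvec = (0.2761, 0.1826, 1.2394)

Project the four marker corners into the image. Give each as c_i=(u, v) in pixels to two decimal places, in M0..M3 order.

Intrinsics K: fx=651.4, fy=534.1, cx=323.8, cy=252.6
Marker side s = 0.175 m; corners in marker frame (Z=0):
  M0 = (-0.0875, +0.0875, 0)
  M1 = (+0.0875, +0.0875, 0)
  M2 = (+0.0875, -0.0875, 0)
  M3 = (-0.0875, -0.0875, 0)
rvec = (0.2490, -0.1091, -0.4386), |rvec| = θ = 0.51602 rad = 29.566°
Rodrigues: sinθ=0.49342, 1−cosθ=0.13021; R = I + sinθ·[k]× + (1−cosθ)·[k]×²:
    [+0.90011 +0.40611 -0.15773]
    [-0.43268 +0.87561 -0.21470]
    [+0.05092 +0.26150 +0.96386]
t = (0.2761, 0.1826, 1.2394) m
M0: Pc = R·M0+t = (+0.23287, +0.29708, +1.25783); u = 651.4·(+0.23287)/1.25783 + 323.8 = 444.4007, v = 534.1·(+0.29708)/1.25783 + 252.6 = 378.7446
M1: Pc = R·M1+t = (+0.39039, +0.22136, +1.26674); u = 651.4·(+0.39039)/1.26674 + 323.8 = 524.5543, v = 534.1·(+0.22136)/1.26674 + 252.6 = 345.9317
M2: Pc = R·M2+t = (+0.31933, +0.06812, +1.22097); u = 651.4·(+0.31933)/1.22097 + 323.8 = 494.1626, v = 534.1·(+0.06812)/1.22097 + 252.6 = 282.4003
M3: Pc = R·M3+t = (+0.16181, +0.14384, +1.21206); u = 651.4·(+0.16181)/1.21206 + 323.8 = 410.7594, v = 534.1·(+0.14384)/1.21206 + 252.6 = 315.9850

c0=(444.40, 378.74) c1=(524.55, 345.93) c2=(494.16, 282.40) c3=(410.76, 315.98)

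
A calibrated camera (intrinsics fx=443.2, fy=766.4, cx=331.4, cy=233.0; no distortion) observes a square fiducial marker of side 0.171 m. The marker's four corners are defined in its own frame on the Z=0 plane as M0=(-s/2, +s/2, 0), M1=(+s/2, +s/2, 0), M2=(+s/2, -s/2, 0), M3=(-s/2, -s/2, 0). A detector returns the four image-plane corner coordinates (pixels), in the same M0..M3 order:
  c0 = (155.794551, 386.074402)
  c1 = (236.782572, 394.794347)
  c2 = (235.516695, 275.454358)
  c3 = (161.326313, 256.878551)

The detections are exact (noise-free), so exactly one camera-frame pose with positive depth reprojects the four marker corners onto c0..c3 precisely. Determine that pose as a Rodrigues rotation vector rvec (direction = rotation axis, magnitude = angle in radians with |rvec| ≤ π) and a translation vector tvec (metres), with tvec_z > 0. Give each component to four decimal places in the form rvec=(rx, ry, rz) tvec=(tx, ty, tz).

rvec=(-0.5327, -0.5692, 0.0248) tvec=(-0.2918, 0.1186, 0.9777)

Intrinsics K: fx=443.2, fy=766.4, cx=331.4, cy=233.0
Marker side s = 0.171 m; corners in marker frame (Z=0):
  M0 = (-0.0855, +0.0855, 0)
  M1 = (+0.0855, +0.0855, 0)
  M2 = (+0.0855, -0.0855, 0)
  M3 = (-0.0855, -0.0855, 0)
Detected image corners:
  c0 = (155.794551, 386.074402) px
  c1 = (236.782572, 394.794347) px
  c2 = (235.516695, 275.454358) px
  c3 = (161.326313, 256.878551) px
Planar DLT: solve 8×8 A·h = b for H (H[2,2]=1):
  H  [+555.22262 -109.89253 +199.12032]
  H  [+251.26730 +561.91260 +325.95686]
  H  [+0.51851 -0.49809 +1.00000]
B = K⁻¹H; ‖b₁‖=1.022805, ‖b₂‖=1.022805; λ = 2/(‖b₁‖+‖b₂‖) = 0.977703, sign → tz>0 ⇒ λ=+0.977703
r₁ = λ·B[:,0] = (+0.84576,+0.16642,+0.50695); r₂ = λ·B[:,1] = (+0.12171,+0.86489,-0.48698)
r₃ = r₁×r₂ = (-0.51950,+0.47357,+0.71123); SVD([r₁ r₂ r₃]) → R = UVᵀ:
  R  [+0.84576 +0.12171 -0.51950]
  R  [+0.16642 +0.86489 +0.47357]
  R  [+0.50695 -0.48698 +0.71123]
t = (-0.29181, +0.11859, +0.97770) m
tr R = 2.421875; θ = arccos((tr R − 1)/2) = 0.779966 rad = 44.689°
axis k = ((R−Rᵀ)₃₂, (R−Rᵀ)₁₃, (R−Rᵀ)₂₁) / (2 sinθ) = (-0.682936, -0.729787, +0.031785)
rvec = θ·k = (-0.532666, -0.569209, +0.024792)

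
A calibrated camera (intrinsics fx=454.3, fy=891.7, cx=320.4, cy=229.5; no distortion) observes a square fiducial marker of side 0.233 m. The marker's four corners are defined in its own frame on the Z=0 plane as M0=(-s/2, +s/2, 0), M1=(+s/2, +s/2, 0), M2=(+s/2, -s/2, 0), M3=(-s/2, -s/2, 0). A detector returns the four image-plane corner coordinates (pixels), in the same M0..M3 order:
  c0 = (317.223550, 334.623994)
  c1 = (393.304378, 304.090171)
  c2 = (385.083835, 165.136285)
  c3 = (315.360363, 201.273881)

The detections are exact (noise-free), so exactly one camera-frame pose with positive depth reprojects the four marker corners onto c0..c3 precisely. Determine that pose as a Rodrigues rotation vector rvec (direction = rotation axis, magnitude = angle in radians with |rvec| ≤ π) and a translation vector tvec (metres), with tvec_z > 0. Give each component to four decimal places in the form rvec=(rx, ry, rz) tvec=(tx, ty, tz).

Intrinsics K: fx=454.3, fy=891.7, cx=320.4, cy=229.5
Marker side s = 0.233 m; corners in marker frame (Z=0):
  M0 = (-0.1165, +0.1165, 0)
  M1 = (+0.1165, +0.1165, 0)
  M2 = (+0.1165, -0.1165, 0)
  M3 = (-0.1165, -0.1165, 0)
Detected image corners:
  c0 = (317.223550, 334.623994) px
  c1 = (393.304378, 304.090171) px
  c2 = (385.083835, 165.136285) px
  c3 = (315.360363, 201.273881) px
Planar DLT: solve 8×8 A·h = b for H (H[2,2]=1):
  H  [+219.26056 -104.36422 +351.51818]
  H  [-209.86181 +494.51248 +248.96981]
  H  [-0.26381 -0.35602 +1.00000]
B = K⁻¹H; ‖b₁‖=0.738096, ‖b₂‖=0.738096; λ = 2/(‖b₁‖+‖b₂‖) = 1.354838, sign → tz>0 ⇒ λ=+1.354838
r₁ = λ·B[:,0] = (+0.90597,-0.22687,-0.35742); r₂ = λ·B[:,1] = (+0.02894,+0.87550,-0.48235)
r₃ = r₁×r₂ = (+0.42236,+0.42665,+0.79974); SVD([r₁ r₂ r₃]) → R = UVᵀ:
  R  [+0.90597 +0.02894 +0.42236]
  R  [-0.22687 +0.87550 +0.42665]
  R  [-0.35742 -0.48235 +0.79974]
t = (+0.09280, +0.02958, +1.35484) m
tr R = 2.581209; θ = arccos((tr R − 1)/2) = 0.659000 rad = 37.758°
axis k = ((R−Rᵀ)₃₂, (R−Rᵀ)₁₃, (R−Rᵀ)₂₁) / (2 sinθ) = (-0.742250, +0.636735, -0.208885)
rvec = θ·k = (-0.489143, +0.419609, -0.137655)

rvec=(-0.4891, 0.4196, -0.1377) tvec=(0.0928, 0.0296, 1.3548)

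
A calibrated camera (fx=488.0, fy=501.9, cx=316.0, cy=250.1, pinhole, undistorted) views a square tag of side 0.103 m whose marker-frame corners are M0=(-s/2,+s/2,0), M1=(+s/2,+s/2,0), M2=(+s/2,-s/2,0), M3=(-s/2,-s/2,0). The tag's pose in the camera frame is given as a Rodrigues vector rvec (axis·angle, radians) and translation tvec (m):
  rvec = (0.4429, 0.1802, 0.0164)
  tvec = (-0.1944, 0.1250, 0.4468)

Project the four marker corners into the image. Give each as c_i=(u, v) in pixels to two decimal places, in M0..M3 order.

c0=(66.80, 427.40) c1=(164.83, 440.32) c2=(146.00, 348.17) c3=(38.78, 337.66)

Intrinsics K: fx=488.0, fy=501.9, cx=316.0, cy=250.1
Marker side s = 0.103 m; corners in marker frame (Z=0):
  M0 = (-0.0515, +0.0515, 0)
  M1 = (+0.0515, +0.0515, 0)
  M2 = (+0.0515, -0.0515, 0)
  M3 = (-0.0515, -0.0515, 0)
rvec = (0.4429, 0.1802, 0.0164), |rvec| = θ = 0.47844 rad = 27.412°
Rodrigues: sinθ=0.46039, 1−cosθ=0.11228; R = I + sinθ·[k]× + (1−cosθ)·[k]×²:
    [+0.98394 +0.02337 +0.17697]
    [+0.05493 +0.90364 -0.42475]
    [-0.16984 +0.42765 +0.88785]
t = (-0.1944, 0.1250, 0.4468) m
M0: Pc = R·M0+t = (-0.24387, +0.16871, +0.47757); u = 488.0·(-0.24387)/0.47757 + 316.0 = 66.8048, v = 501.9·(+0.16871)/0.47757 + 250.1 = 427.4035
M1: Pc = R·M1+t = (-0.14252, +0.17437, +0.46008); u = 488.0·(-0.14252)/0.46008 + 316.0 = 164.8263, v = 501.9·(+0.17437)/0.46008 + 250.1 = 440.3174
M2: Pc = R·M2+t = (-0.14493, +0.08129, +0.41603); u = 488.0·(-0.14493)/0.41603 + 316.0 = 145.9973, v = 501.9·(+0.08129)/0.41603 + 250.1 = 348.1702
M3: Pc = R·M3+t = (-0.24628, +0.07563, +0.43352); u = 488.0·(-0.24628)/0.43352 + 316.0 = 38.7763, v = 501.9·(+0.07563)/0.43352 + 250.1 = 337.6625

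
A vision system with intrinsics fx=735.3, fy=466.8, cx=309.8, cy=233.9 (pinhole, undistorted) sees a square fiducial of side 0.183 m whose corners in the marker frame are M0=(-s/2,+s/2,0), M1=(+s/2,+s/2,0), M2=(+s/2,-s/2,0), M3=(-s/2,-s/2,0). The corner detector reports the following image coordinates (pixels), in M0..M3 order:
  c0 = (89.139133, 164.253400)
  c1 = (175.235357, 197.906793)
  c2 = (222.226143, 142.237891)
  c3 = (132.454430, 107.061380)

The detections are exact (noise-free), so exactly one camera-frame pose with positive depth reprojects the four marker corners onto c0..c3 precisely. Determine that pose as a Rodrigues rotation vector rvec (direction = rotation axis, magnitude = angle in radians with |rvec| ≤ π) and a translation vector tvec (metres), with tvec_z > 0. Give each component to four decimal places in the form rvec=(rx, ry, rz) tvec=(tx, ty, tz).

Intrinsics K: fx=735.3, fy=466.8, cx=309.8, cy=233.9
Marker side s = 0.183 m; corners in marker frame (Z=0):
  M0 = (-0.0915, +0.0915, 0)
  M1 = (+0.0915, +0.0915, 0)
  M2 = (+0.0915, -0.0915, 0)
  M3 = (-0.0915, -0.0915, 0)
Detected image corners:
  c0 = (89.139133, 164.253400) px
  c1 = (175.235357, 197.906793) px
  c2 = (222.226143, 142.237891) px
  c3 = (132.454430, 107.061380) px
Planar DLT: solve 8×8 A·h = b for H (H[2,2]=1):
  H  [+481.26655 -210.89874 +154.31042]
  H  [+188.92568 +343.76592 +153.47264]
  H  [+0.00624 +0.23161 +1.00000]
B = K⁻¹H; ‖b₁‖=0.765688, ‖b₂‖=0.765688; λ = 2/(‖b₁‖+‖b₂‖) = 1.306016, sign → tz>0 ⇒ λ=+1.306016
r₁ = λ·B[:,0] = (+0.85138,+0.52449,+0.00815); r₂ = λ·B[:,1] = (-0.50204,+0.81022,+0.30249)
r₃ = r₁×r₂ = (+0.15205,-0.26162,+0.95312); SVD([r₁ r₂ r₃]) → R = UVᵀ:
  R  [+0.85138 -0.50204 +0.15205]
  R  [+0.52449 +0.81022 -0.26162]
  R  [+0.00815 +0.30249 +0.95312]
t = (-0.27618, -0.22502, +1.30602) m
tr R = 2.614717; θ = arccos((tr R − 1)/2) = 0.631135 rad = 36.161°
axis k = ((R−Rᵀ)₃₂, (R−Rᵀ)₁₃, (R−Rᵀ)₂₁) / (2 sinθ) = (+0.478009, +0.121934, +0.869850)
rvec = θ·k = (+0.301688, +0.076957, +0.548993)

rvec=(0.3017, 0.0770, 0.5490) tvec=(-0.2762, -0.2250, 1.3060)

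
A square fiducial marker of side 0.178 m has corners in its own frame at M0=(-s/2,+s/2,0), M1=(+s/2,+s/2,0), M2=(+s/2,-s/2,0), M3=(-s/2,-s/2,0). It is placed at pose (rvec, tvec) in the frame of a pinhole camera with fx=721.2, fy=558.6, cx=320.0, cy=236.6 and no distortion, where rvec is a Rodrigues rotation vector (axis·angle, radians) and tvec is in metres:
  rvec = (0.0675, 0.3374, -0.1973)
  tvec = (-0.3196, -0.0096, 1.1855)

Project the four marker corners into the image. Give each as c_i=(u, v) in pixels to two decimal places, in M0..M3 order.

Intrinsics K: fx=721.2, fy=558.6, cx=320.0, cy=236.6
Marker side s = 0.178 m; corners in marker frame (Z=0):
  M0 = (-0.0890, +0.0890, 0)
  M1 = (+0.0890, +0.0890, 0)
  M2 = (+0.0890, -0.0890, 0)
  M3 = (-0.0890, -0.0890, 0)
rvec = (0.0675, 0.3374, -0.1973), |rvec| = θ = 0.39664 rad = 22.726°
Rodrigues: sinθ=0.38632, 1−cosθ=0.07764; R = I + sinθ·[k]× + (1−cosθ)·[k]×²:
    [+0.92461 +0.20341 +0.32205]
    [-0.18093 +0.97854 -0.09859]
    [-0.33519 +0.03289 +0.94157]
t = (-0.3196, -0.0096, 1.1855) m
M0: Pc = R·M0+t = (-0.38379, +0.09359, +1.21826); u = 721.2·(-0.38379)/1.21826 + 320.0 = 92.8009, v = 558.6·(+0.09359)/1.21826 + 236.6 = 279.5145
M1: Pc = R·M1+t = (-0.21921, +0.06139, +1.15860); u = 721.2·(-0.21921)/1.15860 + 320.0 = 183.5489, v = 558.6·(+0.06139)/1.15860 + 236.6 = 266.1971
M2: Pc = R·M2+t = (-0.25541, -0.11279, +1.15274); u = 721.2·(-0.25541)/1.15274 + 320.0 = 160.2038, v = 558.6·(-0.11279)/1.15274 + 236.6 = 181.9423
M3: Pc = R·M3+t = (-0.41999, -0.08059, +1.21240); u = 721.2·(-0.41999)/1.21240 + 320.0 = 70.1664, v = 558.6·(-0.08059)/1.21240 + 236.6 = 199.4703

c0=(92.80, 279.51) c1=(183.55, 266.20) c2=(160.20, 181.94) c3=(70.17, 199.47)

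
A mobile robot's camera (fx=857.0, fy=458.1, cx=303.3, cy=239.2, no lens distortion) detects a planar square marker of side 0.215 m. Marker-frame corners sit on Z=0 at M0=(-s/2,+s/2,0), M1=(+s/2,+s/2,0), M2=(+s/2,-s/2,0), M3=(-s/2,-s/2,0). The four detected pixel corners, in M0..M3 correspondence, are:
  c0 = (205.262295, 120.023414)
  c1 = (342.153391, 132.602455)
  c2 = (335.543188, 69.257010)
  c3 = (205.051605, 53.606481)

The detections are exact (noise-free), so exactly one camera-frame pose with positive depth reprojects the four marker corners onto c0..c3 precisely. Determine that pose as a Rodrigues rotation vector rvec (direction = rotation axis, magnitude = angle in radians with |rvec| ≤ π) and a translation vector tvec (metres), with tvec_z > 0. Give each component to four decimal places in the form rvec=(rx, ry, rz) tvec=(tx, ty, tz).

rvec=(-0.3073, -0.3695, 0.0207) tvec=(-0.0447, -0.4154, 1.3041)

Intrinsics K: fx=857.0, fy=458.1, cx=303.3, cy=239.2
Marker side s = 0.215 m; corners in marker frame (Z=0):
  M0 = (-0.1075, +0.1075, 0)
  M1 = (+0.1075, +0.1075, 0)
  M2 = (+0.1075, -0.1075, 0)
  M3 = (-0.1075, -0.1075, 0)
Detected image corners:
  c0 = (205.262295, 120.023414) px
  c1 = (342.153391, 132.602455) px
  c2 = (335.543188, 69.257010) px
  c3 = (205.051605, 53.606481) px
Planar DLT: solve 8×8 A·h = b for H (H[2,2]=1):
  H  [+694.92663 -46.13854 +273.90161]
  H  [+91.18332 +280.01887 +93.27681]
  H  [+0.27012 -0.22953 +1.00000]
B = K⁻¹H; ‖b₁‖=0.766787, ‖b₂‖=0.766787; λ = 2/(‖b₁‖+‖b₂‖) = 1.304144, sign → tz>0 ⇒ λ=+1.304144
r₁ = λ·B[:,0] = (+0.93283,+0.07564,+0.35228); r₂ = λ·B[:,1] = (+0.03573,+0.95348,-0.29934)
r₃ = r₁×r₂ = (-0.35853,+0.29182,+0.88673); SVD([r₁ r₂ r₃]) → R = UVᵀ:
  R  [+0.93283 +0.03573 -0.35853]
  R  [+0.07564 +0.95348 +0.29182]
  R  [+0.35228 -0.29934 +0.88673]
t = (-0.04474, -0.41542, +1.30414) m
tr R = 2.773043; θ = arccos((tr R − 1)/2) = 0.481024 rad = 27.561°
axis k = ((R−Rᵀ)₃₂, (R−Rᵀ)₁₃, (R−Rᵀ)₂₁) / (2 sinθ) = (-0.638840, -0.768130, +0.043132)
rvec = θ·k = (-0.307297, -0.369489, +0.020748)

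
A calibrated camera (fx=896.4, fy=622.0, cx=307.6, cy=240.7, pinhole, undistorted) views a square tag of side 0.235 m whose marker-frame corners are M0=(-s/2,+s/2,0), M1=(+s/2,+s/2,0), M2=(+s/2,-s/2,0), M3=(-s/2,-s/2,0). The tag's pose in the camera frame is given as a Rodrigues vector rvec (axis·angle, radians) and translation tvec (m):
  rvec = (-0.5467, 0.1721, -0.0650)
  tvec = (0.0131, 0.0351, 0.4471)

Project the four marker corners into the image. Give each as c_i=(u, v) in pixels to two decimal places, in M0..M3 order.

Intrinsics K: fx=896.4, fy=622.0, cx=307.6, cy=240.7
Marker side s = 0.235 m; corners in marker frame (Z=0):
  M0 = (-0.1175, +0.1175, 0)
  M1 = (+0.1175, +0.1175, 0)
  M2 = (+0.1175, -0.1175, 0)
  M3 = (-0.1175, -0.1175, 0)
rvec = (-0.5467, 0.1721, -0.0650), |rvec| = θ = 0.57682 rad = 33.049°
Rodrigues: sinθ=0.54536, 1−cosθ=0.16180; R = I + sinθ·[k]× + (1−cosθ)·[k]×²:
    [+0.98354 +0.01570 +0.17999]
    [-0.10721 +0.85260 +0.51144]
    [-0.14543 -0.52232 +0.84025]
t = (0.0131, 0.0351, 0.4471) m
M0: Pc = R·M0+t = (-0.10062, +0.14788, +0.40282); u = 896.4·(-0.10062)/0.40282 + 307.6 = 83.6837, v = 622.0·(+0.14788)/0.40282 + 240.7 = 469.0428
M1: Pc = R·M1+t = (+0.13051, +0.12268, +0.36864); u = 896.4·(+0.13051)/0.36864 + 307.6 = 624.9574, v = 622.0·(+0.12268)/0.36864 + 240.7 = 447.7031
M2: Pc = R·M2+t = (+0.12682, -0.07768, +0.49138); u = 896.4·(+0.12682)/0.49138 + 307.6 = 538.9516, v = 622.0·(-0.07768)/0.49138 + 240.7 = 142.3745
M3: Pc = R·M3+t = (-0.10431, -0.05248, +0.52556); u = 896.4·(-0.10431)/0.52556 + 307.6 = 129.6864, v = 622.0·(-0.05248)/0.52556 + 240.7 = 178.5856

c0=(83.68, 469.04) c1=(624.96, 447.70) c2=(538.95, 142.37) c3=(129.69, 178.59)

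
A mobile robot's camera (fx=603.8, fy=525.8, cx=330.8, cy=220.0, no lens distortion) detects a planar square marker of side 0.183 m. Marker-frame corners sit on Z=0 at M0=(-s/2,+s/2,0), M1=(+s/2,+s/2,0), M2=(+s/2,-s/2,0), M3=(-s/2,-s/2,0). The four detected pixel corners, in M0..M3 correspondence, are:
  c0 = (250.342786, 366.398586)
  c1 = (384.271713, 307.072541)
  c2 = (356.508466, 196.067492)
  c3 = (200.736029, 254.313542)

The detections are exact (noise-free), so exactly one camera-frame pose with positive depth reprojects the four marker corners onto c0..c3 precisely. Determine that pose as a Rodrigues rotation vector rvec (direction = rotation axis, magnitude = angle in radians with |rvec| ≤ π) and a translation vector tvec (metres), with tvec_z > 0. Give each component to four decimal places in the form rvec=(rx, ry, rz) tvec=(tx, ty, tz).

Intrinsics K: fx=603.8, fy=525.8, cx=330.8, cy=220.0
Marker side s = 0.183 m; corners in marker frame (Z=0):
  M0 = (-0.0915, +0.0915, 0)
  M1 = (+0.0915, +0.0915, 0)
  M2 = (+0.0915, -0.0915, 0)
  M3 = (-0.0915, -0.0915, 0)
Detected image corners:
  c0 = (250.342786, 366.398586) px
  c1 = (384.271713, 307.072541) px
  c2 = (356.508466, 196.067492) px
  c3 = (200.736029, 254.313542) px
Planar DLT: solve 8×8 A·h = b for H (H[2,2]=1):
  H  [+914.91185 +420.61169 +302.05154]
  H  [-201.43283 +808.89998 +283.43761]
  H  [+0.42708 +0.70998 +1.00000]
B = K⁻¹H; ‖b₁‖=1.462762, ‖b₂‖=1.462762; λ = 2/(‖b₁‖+‖b₂‖) = 0.683638, sign → tz>0 ⇒ λ=+0.683638
r₁ = λ·B[:,0] = (+0.87593,-0.38406,+0.29197); r₂ = λ·B[:,1] = (+0.21031,+0.84864,+0.48537)
r₃ = r₁×r₂ = (-0.43419,-0.36375,+0.82412); SVD([r₁ r₂ r₃]) → R = UVᵀ:
  R  [+0.87593 +0.21031 -0.43419]
  R  [-0.38406 +0.84864 -0.36375]
  R  [+0.29197 +0.48537 +0.82412]
t = (-0.03255, +0.08248, +0.68364) m
tr R = 2.548680; θ = arccos((tr R − 1)/2) = 0.685125 rad = 39.255°
axis k = ((R−Rᵀ)₃₂, (R−Rᵀ)₁₃, (R−Rᵀ)₂₁) / (2 sinθ) = (+0.670955, -0.573794, -0.469659)
rvec = θ·k = (+0.459688, -0.393120, -0.321775)

rvec=(0.4597, -0.3931, -0.3218) tvec=(-0.0325, 0.0825, 0.6836)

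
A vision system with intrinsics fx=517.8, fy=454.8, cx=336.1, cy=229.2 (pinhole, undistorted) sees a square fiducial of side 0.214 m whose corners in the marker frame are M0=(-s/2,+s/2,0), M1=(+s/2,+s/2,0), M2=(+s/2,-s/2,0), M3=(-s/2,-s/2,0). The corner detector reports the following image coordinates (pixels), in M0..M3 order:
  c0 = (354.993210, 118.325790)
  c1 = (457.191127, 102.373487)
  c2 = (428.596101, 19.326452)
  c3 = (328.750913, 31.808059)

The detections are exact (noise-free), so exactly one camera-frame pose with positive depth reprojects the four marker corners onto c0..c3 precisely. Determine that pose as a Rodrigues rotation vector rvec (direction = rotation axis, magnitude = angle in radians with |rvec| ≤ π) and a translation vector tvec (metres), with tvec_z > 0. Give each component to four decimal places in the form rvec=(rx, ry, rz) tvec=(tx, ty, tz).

rvec=(-0.1799, -0.1537, -0.2295) tvec=(0.1139, -0.3689, 1.0352)

Intrinsics K: fx=517.8, fy=454.8, cx=336.1, cy=229.2
Marker side s = 0.214 m; corners in marker frame (Z=0):
  M0 = (-0.1070, +0.1070, 0)
  M1 = (+0.1070, +0.1070, 0)
  M2 = (+0.1070, -0.1070, 0)
  M3 = (-0.1070, -0.1070, 0)
Detected image corners:
  c0 = (354.993210, 118.325790) px
  c1 = (457.191127, 102.373487) px
  c2 = (428.596101, 19.326452) px
  c3 = (328.750913, 31.808059) px
Planar DLT: solve 8×8 A·h = b for H (H[2,2]=1):
  H  [+536.91622 +67.89283 +393.05183]
  H  [-55.05315 +385.58710 +67.13517]
  H  [+0.16551 -0.15375 +1.00000]
B = K⁻¹H; ‖b₁‖=0.965993, ‖b₂‖=0.965993; λ = 2/(‖b₁‖+‖b₂‖) = 1.035204, sign → tz>0 ⇒ λ=+1.035204
r₁ = λ·B[:,0] = (+0.96221,-0.21166,+0.17134); r₂ = λ·B[:,1] = (+0.23905,+0.95787,-0.15916)
r₃ = r₁×r₂ = (-0.13043,+0.19411,+0.97227); SVD([r₁ r₂ r₃]) → R = UVᵀ:
  R  [+0.96221 +0.23905 -0.13043]
  R  [-0.21166 +0.95787 +0.19411]
  R  [+0.17134 -0.15916 +0.97227]
t = (+0.11386, -0.36889, +1.03520) m
tr R = 2.892354; θ = arccos((tr R − 1)/2) = 0.329584 rad = 18.884°
axis k = ((R−Rᵀ)₃₂, (R−Rᵀ)₁₃, (R−Rᵀ)₂₁) / (2 sinθ) = (-0.545759, -0.466196, -0.696282)
rvec = θ·k = (-0.179873, -0.153651, -0.229483)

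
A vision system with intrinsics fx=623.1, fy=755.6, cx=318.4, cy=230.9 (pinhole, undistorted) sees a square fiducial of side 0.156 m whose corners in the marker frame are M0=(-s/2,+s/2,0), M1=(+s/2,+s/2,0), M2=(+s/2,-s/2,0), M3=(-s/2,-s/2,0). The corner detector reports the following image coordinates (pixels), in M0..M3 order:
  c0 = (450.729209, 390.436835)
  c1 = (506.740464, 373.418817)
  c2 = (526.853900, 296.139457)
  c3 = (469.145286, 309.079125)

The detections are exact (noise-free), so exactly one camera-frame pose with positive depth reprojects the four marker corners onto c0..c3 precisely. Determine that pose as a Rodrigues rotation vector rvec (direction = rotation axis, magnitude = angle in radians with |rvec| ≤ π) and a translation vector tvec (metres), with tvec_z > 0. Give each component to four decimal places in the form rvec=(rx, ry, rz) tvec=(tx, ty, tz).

Intrinsics K: fx=623.1, fy=755.6, cx=318.4, cy=230.9
Marker side s = 0.156 m; corners in marker frame (Z=0):
  M0 = (-0.0780, +0.0780, 0)
  M1 = (+0.0780, +0.0780, 0)
  M2 = (+0.0780, -0.0780, 0)
  M3 = (-0.0780, -0.0780, 0)
Detected image corners:
  c0 = (450.729209, 390.436835) px
  c1 = (506.740464, 373.418817) px
  c2 = (526.853900, 296.139457) px
  c3 = (469.145286, 309.079125) px
Planar DLT: solve 8×8 A·h = b for H (H[2,2]=1):
  H  [+555.17164 +34.44694 +488.99045]
  H  [+37.38807 +618.86032 +343.04177]
  H  [+0.39074 +0.32374 +1.00000]
B = K⁻¹H; ‖b₁‖=0.797174, ‖b₂‖=0.797174; λ = 2/(‖b₁‖+‖b₂‖) = 1.254431, sign → tz>0 ⇒ λ=+1.254431
r₁ = λ·B[:,0] = (+0.86721,-0.08771,+0.49015); r₂ = λ·B[:,1] = (-0.13817,+0.90332,+0.40611)
r₃ = r₁×r₂ = (-0.47838,-0.41991,+0.77125); SVD([r₁ r₂ r₃]) → R = UVᵀ:
  R  [+0.86721 -0.13817 -0.47838]
  R  [-0.08771 +0.90332 -0.41991]
  R  [+0.49015 +0.40611 +0.77125]
t = (+0.34343, +0.18618, +1.25443) m
tr R = 2.541780; θ = arccos((tr R − 1)/2) = 0.690559 rad = 39.566°
axis k = ((R−Rᵀ)₃₂, (R−Rᵀ)₁₃, (R−Rᵀ)₂₁) / (2 sinθ) = (+0.648401, -0.760268, +0.039609)
rvec = θ·k = (+0.447759, -0.525010, +0.027353)

rvec=(0.4478, -0.5250, 0.0274) tvec=(0.3434, 0.1862, 1.2544)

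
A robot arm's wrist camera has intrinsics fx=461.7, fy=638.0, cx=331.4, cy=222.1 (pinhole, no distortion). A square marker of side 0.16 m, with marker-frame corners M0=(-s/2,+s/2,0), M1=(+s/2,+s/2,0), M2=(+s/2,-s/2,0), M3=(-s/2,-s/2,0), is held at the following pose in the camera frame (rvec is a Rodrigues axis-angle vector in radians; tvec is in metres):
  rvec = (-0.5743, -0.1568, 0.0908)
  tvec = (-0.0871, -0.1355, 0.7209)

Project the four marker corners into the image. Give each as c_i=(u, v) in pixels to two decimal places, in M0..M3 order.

c0=(214.37, 146.63) c1=(323.53, 167.96) c2=(328.40, 63.88) c3=(232.02, 42.33)

Intrinsics K: fx=461.7, fy=638.0, cx=331.4, cy=222.1
Marker side s = 0.16 m; corners in marker frame (Z=0):
  M0 = (-0.0800, +0.0800, 0)
  M1 = (+0.0800, +0.0800, 0)
  M2 = (+0.0800, -0.0800, 0)
  M3 = (-0.0800, -0.0800, 0)
rvec = (-0.5743, -0.1568, 0.0908), |rvec| = θ = 0.60221 rad = 34.504°
Rodrigues: sinθ=0.56646, 1−cosθ=0.17591; R = I + sinθ·[k]× + (1−cosθ)·[k]×²:
    [+0.98407 -0.04173 -0.17279]
    [+0.12909 +0.83601 +0.53331]
    [+0.12220 -0.54712 +0.82809]
t = (-0.0871, -0.1355, 0.7209) m
M0: Pc = R·M0+t = (-0.16916, -0.07895, +0.66735); u = 461.7·(-0.16916)/0.66735 + 331.4 = 214.3660, v = 638.0·(-0.07895)/0.66735 + 222.1 = 146.6264
M1: Pc = R·M1+t = (-0.01171, -0.05829, +0.68691); u = 461.7·(-0.01171)/0.68691 + 331.4 = 323.5276, v = 638.0·(-0.05829)/0.68691 + 222.1 = 167.9587
M2: Pc = R·M2+t = (-0.00504, -0.19205, +0.77445); u = 461.7·(-0.00504)/0.77445 + 331.4 = 328.3979, v = 638.0·(-0.19205)/0.77445 + 222.1 = 63.8831
M3: Pc = R·M3+t = (-0.16249, -0.21271, +0.75489); u = 461.7·(-0.16249)/0.75489 + 331.4 = 232.0211, v = 638.0·(-0.21271)/0.75489 + 222.1 = 42.3290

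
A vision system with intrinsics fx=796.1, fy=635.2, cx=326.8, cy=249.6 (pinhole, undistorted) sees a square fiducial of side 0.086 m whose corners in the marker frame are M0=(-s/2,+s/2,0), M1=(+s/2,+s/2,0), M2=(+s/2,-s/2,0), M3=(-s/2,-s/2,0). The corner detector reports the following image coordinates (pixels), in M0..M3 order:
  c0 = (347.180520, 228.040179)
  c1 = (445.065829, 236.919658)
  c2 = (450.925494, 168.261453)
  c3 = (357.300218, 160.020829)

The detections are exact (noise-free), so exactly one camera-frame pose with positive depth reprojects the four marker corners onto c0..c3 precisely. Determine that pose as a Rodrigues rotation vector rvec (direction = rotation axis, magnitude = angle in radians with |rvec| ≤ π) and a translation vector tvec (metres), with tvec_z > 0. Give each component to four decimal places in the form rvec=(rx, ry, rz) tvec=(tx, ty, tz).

rvec=(-0.3817, 0.0088, 0.1188) tvec=(0.0656, -0.0584, 0.7124)

Intrinsics K: fx=796.1, fy=635.2, cx=326.8, cy=249.6
Marker side s = 0.086 m; corners in marker frame (Z=0):
  M0 = (-0.0430, +0.0430, 0)
  M1 = (+0.0430, +0.0430, 0)
  M2 = (+0.0430, -0.0430, 0)
  M3 = (-0.0430, -0.0430, 0)
Detected image corners:
  c0 = (347.180520, 228.040179) px
  c1 = (445.065829, 236.919658) px
  c2 = (450.925494, 168.261453) px
  c3 = (357.300218, 160.020829) px
Planar DLT: solve 8×8 A·h = b for H (H[2,2]=1):
  H  [+1095.49380 -301.38559 +400.11805]
  H  [+90.83574 +691.32283 +197.53713]
  H  [-0.04345 -0.52094 +1.00000]
B = K⁻¹H; ‖b₁‖=1.403746, ‖b₂‖=1.403746; λ = 2/(‖b₁‖+‖b₂‖) = 0.712380, sign → tz>0 ⇒ λ=+0.712380
r₁ = λ·B[:,0] = (+0.99299,+0.11404,-0.03095); r₂ = λ·B[:,1] = (-0.11735,+0.92115,-0.37110)
r₃ = r₁×r₂ = (-0.01381,+0.37214,+0.92808); SVD([r₁ r₂ r₃]) → R = UVᵀ:
  R  [+0.99299 -0.11735 -0.01381]
  R  [+0.11404 +0.92115 +0.37214]
  R  [-0.03095 -0.37110 +0.92808]
t = (+0.06561, -0.05839, +0.71238) m
tr R = 2.842216; θ = arccos((tr R − 1)/2) = 0.399880 rad = 22.911°
axis k = ((R−Rᵀ)₃₂, (R−Rᵀ)₁₃, (R−Rᵀ)₂₁) / (2 sinθ) = (-0.954568, +0.022021, +0.297178)
rvec = θ·k = (-0.381713, +0.008806, +0.118836)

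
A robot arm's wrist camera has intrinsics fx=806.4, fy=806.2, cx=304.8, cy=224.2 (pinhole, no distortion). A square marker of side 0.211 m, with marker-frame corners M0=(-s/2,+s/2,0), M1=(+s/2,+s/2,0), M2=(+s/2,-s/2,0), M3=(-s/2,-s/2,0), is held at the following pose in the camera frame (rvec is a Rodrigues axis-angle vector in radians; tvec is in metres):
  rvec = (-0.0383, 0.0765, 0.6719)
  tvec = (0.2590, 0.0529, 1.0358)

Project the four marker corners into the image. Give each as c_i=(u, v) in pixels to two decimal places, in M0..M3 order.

Intrinsics K: fx=806.4, fy=806.2, cx=304.8, cy=224.2
Marker side s = 0.211 m; corners in marker frame (Z=0):
  M0 = (-0.1055, +0.1055, 0)
  M1 = (+0.1055, +0.1055, 0)
  M2 = (+0.1055, -0.1055, 0)
  M3 = (-0.1055, -0.1055, 0)
rvec = (-0.0383, 0.0765, 0.6719), |rvec| = θ = 0.67732 rad = 38.808°
Rodrigues: sinθ=0.62671, 1−cosθ=0.22075; R = I + sinθ·[k]× + (1−cosθ)·[k]×²:
    [+0.77996 -0.62310 +0.05840]
    [+0.62028 +0.78207 +0.06017]
    [-0.08317 -0.01071 +0.99648]
t = (0.2590, 0.0529, 1.0358) m
M0: Pc = R·M0+t = (+0.11098, +0.06997, +1.04344); u = 806.4·(+0.11098)/1.04344 + 304.8 = 390.5660, v = 806.2·(+0.06997)/1.04344 + 224.2 = 278.2600
M1: Pc = R·M1+t = (+0.27555, +0.20085, +1.02590); u = 806.4·(+0.27555)/1.02590 + 304.8 = 521.3932, v = 806.2·(+0.20085)/1.02590 + 224.2 = 382.0361
M2: Pc = R·M2+t = (+0.40702, +0.03583, +1.02816); u = 806.4·(+0.40702)/1.02816 + 304.8 = 624.0349, v = 806.2·(+0.03583)/1.02816 + 224.2 = 252.2963
M3: Pc = R·M3+t = (+0.24245, -0.09505, +1.04570); u = 806.4·(+0.24245)/1.04570 + 304.8 = 491.7679, v = 806.2·(-0.09505)/1.04570 + 224.2 = 150.9215

c0=(390.57, 278.26) c1=(521.39, 382.04) c2=(624.03, 252.30) c3=(491.77, 150.92)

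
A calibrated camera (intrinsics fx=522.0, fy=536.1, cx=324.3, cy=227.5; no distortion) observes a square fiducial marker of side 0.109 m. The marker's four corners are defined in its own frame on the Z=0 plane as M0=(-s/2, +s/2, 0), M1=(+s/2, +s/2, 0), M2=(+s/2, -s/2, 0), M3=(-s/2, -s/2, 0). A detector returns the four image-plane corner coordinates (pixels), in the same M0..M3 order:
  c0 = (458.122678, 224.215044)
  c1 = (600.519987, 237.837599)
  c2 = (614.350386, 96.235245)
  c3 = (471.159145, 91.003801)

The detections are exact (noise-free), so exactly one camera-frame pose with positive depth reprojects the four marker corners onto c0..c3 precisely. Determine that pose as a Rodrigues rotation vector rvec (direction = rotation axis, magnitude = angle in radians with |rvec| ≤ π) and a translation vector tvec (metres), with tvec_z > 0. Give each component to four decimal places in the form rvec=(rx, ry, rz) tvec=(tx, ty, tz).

Intrinsics K: fx=522.0, fy=536.1, cx=324.3, cy=227.5
Marker side s = 0.109 m; corners in marker frame (Z=0):
  M0 = (-0.0545, +0.0545, 0)
  M1 = (+0.0545, +0.0545, 0)
  M2 = (+0.0545, -0.0545, 0)
  M3 = (-0.0545, -0.0545, 0)
Detected image corners:
  c0 = (458.122678, 224.215044) px
  c1 = (600.519987, 237.837599) px
  c2 = (614.350386, 96.235245) px
  c3 = (471.159145, 91.003801) px
Planar DLT: solve 8×8 A·h = b for H (H[2,2]=1):
  H  [+1009.78426 -124.03526 +533.85909]
  H  [-4.44054 +1259.16406 +162.17272]
  H  [-0.56014 -0.00169 +1.00000]
B = K⁻¹H; ‖b₁‖=2.361345, ‖b₂‖=2.361345; λ = 2/(‖b₁‖+‖b₂‖) = 0.423488, sign → tz>0 ⇒ λ=+0.423488
r₁ = λ·B[:,0] = (+0.96659,+0.09716,-0.23721); r₂ = λ·B[:,1] = (-0.10018,+0.99497,-0.00071)
r₃ = r₁×r₂ = (+0.23595,+0.02445,+0.97146); SVD([r₁ r₂ r₃]) → R = UVᵀ:
  R  [+0.96659 -0.10018 +0.23595]
  R  [+0.09716 +0.99497 +0.02445]
  R  [-0.23721 -0.00071 +0.97146]
t = (+0.17001, -0.05160, +0.42349) m
tr R = 2.933014; θ = arccos((tr R − 1)/2) = 0.259544 rad = 14.871°
axis k = ((R−Rᵀ)₃₂, (R−Rᵀ)₁₃, (R−Rᵀ)₂₁) / (2 sinθ) = (-0.049036, +0.921836, +0.384466)
rvec = θ·k = (-0.012727, +0.239257, +0.099786)

rvec=(-0.0127, 0.2393, 0.0998) tvec=(0.1700, -0.0516, 0.4235)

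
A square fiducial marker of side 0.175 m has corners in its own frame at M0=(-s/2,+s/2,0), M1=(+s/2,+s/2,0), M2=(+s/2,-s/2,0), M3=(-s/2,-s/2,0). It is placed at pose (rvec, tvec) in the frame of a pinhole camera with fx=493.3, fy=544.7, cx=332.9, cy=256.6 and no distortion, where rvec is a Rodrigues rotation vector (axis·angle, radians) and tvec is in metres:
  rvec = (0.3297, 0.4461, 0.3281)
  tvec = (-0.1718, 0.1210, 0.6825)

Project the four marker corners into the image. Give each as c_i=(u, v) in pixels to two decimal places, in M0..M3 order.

c0=(156.75, 377.86) c1=(247.91, 441.68) c2=(271.63, 323.29) c3=(169.40, 264.33)

Intrinsics K: fx=493.3, fy=544.7, cx=332.9, cy=256.6
Marker side s = 0.175 m; corners in marker frame (Z=0):
  M0 = (-0.0875, +0.0875, 0)
  M1 = (+0.0875, +0.0875, 0)
  M2 = (+0.0875, -0.0875, 0)
  M3 = (-0.0875, -0.0875, 0)
rvec = (0.3297, 0.4461, 0.3281), |rvec| = θ = 0.64448 rad = 36.926°
Rodrigues: sinθ=0.60078, 1−cosθ=0.20059; R = I + sinθ·[k]× + (1−cosθ)·[k]×²:
    [+0.85191 -0.23482 +0.46809]
    [+0.37688 +0.89552 -0.23666]
    [-0.36361 +0.37803 +0.85140]
t = (-0.1718, 0.1210, 0.6825) m
M0: Pc = R·M0+t = (-0.26689, +0.16638, +0.74739); u = 493.3·(-0.26689)/0.74739 + 332.9 = 156.7461, v = 544.7·(+0.16638)/0.74739 + 256.6 = 377.8580
M1: Pc = R·M1+t = (-0.11781, +0.23234, +0.68376); u = 493.3·(-0.11781)/0.68376 + 332.9 = 247.9093, v = 544.7·(+0.23234)/0.68376 + 256.6 = 441.6834
M2: Pc = R·M2+t = (-0.07671, +0.07562, +0.61761); u = 493.3·(-0.07671)/0.61761 + 332.9 = 271.6287, v = 544.7·(+0.07562)/0.61761 + 256.6 = 323.2929
M3: Pc = R·M3+t = (-0.22579, +0.00966, +0.68124); u = 493.3·(-0.22579)/0.68124 + 332.9 = 169.3970, v = 544.7·(+0.00966)/0.68124 + 256.6 = 264.3279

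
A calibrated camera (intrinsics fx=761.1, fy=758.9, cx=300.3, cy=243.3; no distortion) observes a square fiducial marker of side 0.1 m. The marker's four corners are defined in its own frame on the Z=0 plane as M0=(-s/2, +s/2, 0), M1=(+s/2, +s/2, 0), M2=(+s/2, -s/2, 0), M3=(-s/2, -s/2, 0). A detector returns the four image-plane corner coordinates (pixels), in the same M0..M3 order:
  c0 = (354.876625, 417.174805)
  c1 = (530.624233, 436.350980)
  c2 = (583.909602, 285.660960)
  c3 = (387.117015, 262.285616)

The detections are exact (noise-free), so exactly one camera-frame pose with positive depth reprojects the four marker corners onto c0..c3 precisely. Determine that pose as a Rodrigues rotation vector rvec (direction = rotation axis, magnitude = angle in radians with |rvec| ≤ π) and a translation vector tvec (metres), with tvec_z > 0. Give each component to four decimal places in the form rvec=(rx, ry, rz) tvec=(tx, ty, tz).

Intrinsics K: fx=761.1, fy=758.9, cx=300.3, cy=243.3
Marker side s = 0.1 m; corners in marker frame (Z=0):
  M0 = (-0.0500, +0.0500, 0)
  M1 = (+0.0500, +0.0500, 0)
  M2 = (+0.0500, -0.0500, 0)
  M3 = (-0.0500, -0.0500, 0)
Detected image corners:
  c0 = (354.876625, 417.174805) px
  c1 = (530.624233, 436.350980) px
  c2 = (583.909602, 285.660960) px
  c3 = (387.117015, 262.285616) px
Planar DLT: solve 8×8 A·h = b for H (H[2,2]=1):
  H  [+1909.46932 +108.28590 +463.42633]
  H  [+251.44004 +1932.78492 +354.84409]
  H  [+0.11387 +1.15595 +1.00000]
B = K⁻¹H; ‖b₁‖=2.484087, ‖b₂‖=2.484087; λ = 2/(‖b₁‖+‖b₂‖) = 0.402562, sign → tz>0 ⇒ λ=+0.402562
r₁ = λ·B[:,0] = (+0.99187,+0.11868,+0.04584); r₂ = λ·B[:,1] = (-0.12633,+0.87607,+0.46534)
r₃ = r₁×r₂ = (+0.01507,-0.46735,+0.88394); SVD([r₁ r₂ r₃]) → R = UVᵀ:
  R  [+0.99187 -0.12633 +0.01507]
  R  [+0.11868 +0.87607 -0.46735]
  R  [+0.04584 +0.46534 +0.88394]
t = (+0.08628, +0.05917, +0.40256) m
tr R = 2.751886; θ = arccos((tr R − 1)/2) = 0.503410 rad = 28.843°
axis k = ((R−Rᵀ)₃₂, (R−Rᵀ)₁₃, (R−Rᵀ)₂₁) / (2 sinθ) = (+0.966693, -0.031892, +0.253944)
rvec = θ·k = (+0.486643, -0.016055, +0.127838)

rvec=(0.4866, -0.0161, 0.1278) tvec=(0.0863, 0.0592, 0.4026)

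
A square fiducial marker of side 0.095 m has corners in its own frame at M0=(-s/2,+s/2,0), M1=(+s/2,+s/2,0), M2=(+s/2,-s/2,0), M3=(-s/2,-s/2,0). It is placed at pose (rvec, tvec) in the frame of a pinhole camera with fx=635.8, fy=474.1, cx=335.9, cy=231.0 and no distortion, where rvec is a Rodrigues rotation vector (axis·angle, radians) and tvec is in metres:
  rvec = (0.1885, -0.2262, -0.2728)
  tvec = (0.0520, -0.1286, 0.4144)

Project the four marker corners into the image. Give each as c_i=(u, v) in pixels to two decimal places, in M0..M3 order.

Intrinsics K: fx=635.8, fy=474.1, cx=335.9, cy=231.0
Marker side s = 0.095 m; corners in marker frame (Z=0):
  M0 = (-0.0475, +0.0475, 0)
  M1 = (+0.0475, +0.0475, 0)
  M2 = (+0.0475, -0.0475, 0)
  M3 = (-0.0475, -0.0475, 0)
rvec = (0.1885, -0.2262, -0.2728), |rvec| = θ = 0.40140 rad = 22.998°
Rodrigues: sinθ=0.39070, 1−cosθ=0.07948; R = I + sinθ·[k]× + (1−cosθ)·[k]×²:
    [+0.93805 +0.24450 -0.24554]
    [-0.28657 +0.94576 -0.15304]
    [+0.19481 +0.21392 +0.95723]
t = (0.0520, -0.1286, 0.4144) m
M0: Pc = R·M0+t = (+0.01906, -0.07006, +0.41531); u = 635.8·(+0.01906)/0.41531 + 335.9 = 365.0739, v = 474.1·(-0.07006)/0.41531 + 231.0 = 151.0170
M1: Pc = R·M1+t = (+0.10817, -0.09729, +0.43381); u = 635.8·(+0.10817)/0.43381 + 335.9 = 494.4355, v = 474.1·(-0.09729)/0.43381 + 231.0 = 124.6770
M2: Pc = R·M2+t = (+0.08494, -0.18714, +0.41349); u = 635.8·(+0.08494)/0.41349 + 335.9 = 466.5121, v = 474.1·(-0.18714)/0.41349 + 231.0 = 16.4350
M3: Pc = R·M3+t = (-0.00417, -0.15991, +0.39499); u = 635.8·(-0.00417)/0.39499 + 335.9 = 329.1863, v = 474.1·(-0.15991)/0.39499 + 231.0 = 39.0586

c0=(365.07, 151.02) c1=(494.44, 124.68) c2=(466.51, 16.43) c3=(329.19, 39.06)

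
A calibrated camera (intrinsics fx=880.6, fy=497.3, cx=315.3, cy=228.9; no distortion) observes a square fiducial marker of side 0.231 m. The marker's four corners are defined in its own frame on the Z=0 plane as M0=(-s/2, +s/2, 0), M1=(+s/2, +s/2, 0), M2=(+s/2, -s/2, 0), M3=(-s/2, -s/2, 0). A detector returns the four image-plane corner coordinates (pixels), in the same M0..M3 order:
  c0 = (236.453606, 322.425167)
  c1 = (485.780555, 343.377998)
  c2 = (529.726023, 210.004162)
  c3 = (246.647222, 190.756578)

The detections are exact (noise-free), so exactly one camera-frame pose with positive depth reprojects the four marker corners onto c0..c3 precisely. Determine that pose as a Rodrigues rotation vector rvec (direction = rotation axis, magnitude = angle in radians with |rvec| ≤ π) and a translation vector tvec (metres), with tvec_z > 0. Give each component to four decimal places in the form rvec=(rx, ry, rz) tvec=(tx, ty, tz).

Intrinsics K: fx=880.6, fy=497.3, cx=315.3, cy=228.9
Marker side s = 0.231 m; corners in marker frame (Z=0):
  M0 = (-0.1155, +0.1155, 0)
  M1 = (+0.1155, +0.1155, 0)
  M2 = (+0.1155, -0.1155, 0)
  M3 = (-0.1155, -0.1155, 0)
Detected image corners:
  c0 = (236.453606, 322.425167) px
  c1 = (485.780555, 343.377998) px
  c2 = (529.726023, 210.004162) px
  c3 = (246.647222, 190.756578) px
Planar DLT: solve 8×8 A·h = b for H (H[2,2]=1):
  H  [+1096.61037 +84.39386 +371.71183]
  H  [+50.75358 +716.26852 +270.57622]
  H  [-0.13684 +0.53496 +1.00000]
B = K⁻¹H; ‖b₁‖=1.311934, ‖b₂‖=1.311934; λ = 2/(‖b₁‖+‖b₂‖) = 0.762234, sign → tz>0 ⇒ λ=+0.762234
r₁ = λ·B[:,0] = (+0.98656,+0.12580,-0.10431); r₂ = λ·B[:,1] = (-0.07295,+0.91017,+0.40776)
r₃ = r₁×r₂ = (+0.14624,-0.39467,+0.90711); SVD([r₁ r₂ r₃]) → R = UVᵀ:
  R  [+0.98656 -0.07295 +0.14624]
  R  [+0.12580 +0.91017 -0.39467]
  R  [-0.10431 +0.40776 +0.90711]
t = (+0.04883, +0.06388, +0.76223) m
tr R = 2.803835; θ = arccos((tr R − 1)/2) = 0.446607 rad = 25.589°
axis k = ((R−Rᵀ)₃₂, (R−Rᵀ)₁₃, (R−Rᵀ)₂₁) / (2 sinθ) = (+0.928943, +0.290042, +0.230088)
rvec = θ·k = (+0.414873, +0.129535, +0.102759)

rvec=(0.4149, 0.1295, 0.1028) tvec=(0.0488, 0.0639, 0.7622)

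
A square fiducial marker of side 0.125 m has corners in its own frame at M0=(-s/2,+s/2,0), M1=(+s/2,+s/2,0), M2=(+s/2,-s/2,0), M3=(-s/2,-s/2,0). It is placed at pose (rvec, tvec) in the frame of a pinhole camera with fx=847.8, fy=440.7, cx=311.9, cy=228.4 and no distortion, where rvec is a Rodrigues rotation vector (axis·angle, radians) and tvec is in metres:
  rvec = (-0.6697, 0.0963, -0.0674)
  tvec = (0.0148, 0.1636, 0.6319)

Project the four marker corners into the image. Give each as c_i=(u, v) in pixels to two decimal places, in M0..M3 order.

Intrinsics K: fx=847.8, fy=440.7, cx=311.9, cy=228.4
Marker side s = 0.125 m; corners in marker frame (Z=0):
  M0 = (-0.0625, +0.0625, 0)
  M1 = (+0.0625, +0.0625, 0)
  M2 = (+0.0625, -0.0625, 0)
  M3 = (-0.0625, -0.0625, 0)
rvec = (-0.6697, 0.0963, -0.0674), |rvec| = θ = 0.67994 rad = 38.958°
Rodrigues: sinθ=0.62874, 1−cosθ=0.22239; R = I + sinθ·[k]× + (1−cosθ)·[k]×²:
    [+0.99335 +0.03130 +0.11076]
    [-0.09335 +0.78207 +0.61616]
    [-0.06734 -0.62240 +0.77980]
t = (0.0148, 0.1636, 0.6319) m
M0: Pc = R·M0+t = (-0.04533, +0.21831, +0.59721); u = 847.8·(-0.04533)/0.59721 + 311.9 = 247.5519, v = 440.7·(+0.21831)/0.59721 + 228.4 = 389.5010
M1: Pc = R·M1+t = (+0.07884, +0.20665, +0.58879); u = 847.8·(+0.07884)/0.58879 + 311.9 = 425.4231, v = 440.7·(+0.20665)/0.58879 + 228.4 = 383.0704
M2: Pc = R·M2+t = (+0.07493, +0.10889, +0.66659); u = 847.8·(+0.07493)/0.66659 + 311.9 = 407.1969, v = 440.7·(+0.10889)/0.66659 + 228.4 = 300.3873
M3: Pc = R·M3+t = (-0.04924, +0.12055, +0.67501); u = 847.8·(-0.04924)/0.67501 + 311.9 = 250.0540, v = 440.7·(+0.12055)/0.67501 + 228.4 = 307.1078

c0=(247.55, 389.50) c1=(425.42, 383.07) c2=(407.20, 300.39) c3=(250.05, 307.11)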